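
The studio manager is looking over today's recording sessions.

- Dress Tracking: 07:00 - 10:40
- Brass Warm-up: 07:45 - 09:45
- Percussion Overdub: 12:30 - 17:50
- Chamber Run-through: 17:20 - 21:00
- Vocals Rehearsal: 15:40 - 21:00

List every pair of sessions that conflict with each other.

Two intervals overlap when each starts before the other ends.
Sorted by start: Dress Tracking, Brass Warm-up, Percussion Overdub, Vocals Rehearsal, Chamber Run-through.
Brass Warm-up starts before Dress Tracking ends → Dress Tracking and Brass Warm-up overlap.
Percussion Overdub starts after Dress Tracking ends — done with Dress Tracking.
Percussion Overdub starts after Brass Warm-up ends — done with Brass Warm-up.
Vocals Rehearsal starts before Percussion Overdub ends → Percussion Overdub and Vocals Rehearsal overlap.
Chamber Run-through starts before Percussion Overdub ends → Percussion Overdub and Chamber Run-through overlap.
Chamber Run-through starts before Vocals Rehearsal ends → Vocals Rehearsal and Chamber Run-through overlap.

Brass Warm-up & Dress Tracking, Chamber Run-through & Percussion Overdub, Chamber Run-through & Vocals Rehearsal, Percussion Overdub & Vocals Rehearsal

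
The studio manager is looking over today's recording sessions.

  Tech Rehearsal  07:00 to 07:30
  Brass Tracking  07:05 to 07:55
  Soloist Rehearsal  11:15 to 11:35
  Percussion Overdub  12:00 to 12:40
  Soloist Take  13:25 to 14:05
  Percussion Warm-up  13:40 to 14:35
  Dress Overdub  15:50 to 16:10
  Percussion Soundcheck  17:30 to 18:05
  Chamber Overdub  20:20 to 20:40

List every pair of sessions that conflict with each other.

Brass Tracking & Tech Rehearsal, Percussion Warm-up & Soloist Take

Two intervals overlap when each starts before the other ends.
Sorted by start: Tech Rehearsal, Brass Tracking, Soloist Rehearsal, Percussion Overdub, Soloist Take, Percussion Warm-up, Dress Overdub, Percussion Soundcheck, Chamber Overdub.
Brass Tracking starts before Tech Rehearsal ends → Tech Rehearsal and Brass Tracking overlap.
Soloist Rehearsal starts after Tech Rehearsal ends, so nothing later overlaps Tech Rehearsal either.
Soloist Rehearsal starts after Brass Tracking ends, so nothing later overlaps Brass Tracking either.
Percussion Overdub starts after Soloist Rehearsal ends, so nothing later overlaps Soloist Rehearsal either.
Soloist Take starts after Percussion Overdub ends, so nothing later overlaps Percussion Overdub either.
Percussion Warm-up starts before Soloist Take ends → Soloist Take and Percussion Warm-up overlap.
Dress Overdub starts after Soloist Take ends, so nothing later overlaps Soloist Take either.
Dress Overdub starts after Percussion Warm-up ends, so nothing later overlaps Percussion Warm-up either.
Percussion Soundcheck starts after Dress Overdub ends, so nothing later overlaps Dress Overdub either.
Chamber Overdub starts after Percussion Soundcheck ends.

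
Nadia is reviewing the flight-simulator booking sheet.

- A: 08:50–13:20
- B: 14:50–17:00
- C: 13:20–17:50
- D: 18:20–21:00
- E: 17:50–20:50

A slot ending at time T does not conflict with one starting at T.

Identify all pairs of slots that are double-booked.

B & C, D & E

Sorted by start: A, C, B, E, D.
C starts exactly when A ends (back-to-back, no overlap); A is clear from here.
B starts before C ends → C and B overlap.
E starts exactly when C ends (back-to-back, no overlap); C is clear from here.
E starts after B ends; B is clear from here.
D starts before E ends → E and D overlap.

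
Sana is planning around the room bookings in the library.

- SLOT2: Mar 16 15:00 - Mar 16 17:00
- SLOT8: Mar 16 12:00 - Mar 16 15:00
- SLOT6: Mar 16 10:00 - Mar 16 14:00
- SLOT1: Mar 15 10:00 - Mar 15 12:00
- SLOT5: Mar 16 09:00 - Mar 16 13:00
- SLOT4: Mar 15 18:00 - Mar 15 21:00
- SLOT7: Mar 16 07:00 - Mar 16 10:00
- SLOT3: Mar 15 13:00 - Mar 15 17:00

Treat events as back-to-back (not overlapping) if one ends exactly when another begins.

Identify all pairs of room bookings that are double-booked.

SLOT5 & SLOT6, SLOT5 & SLOT7, SLOT5 & SLOT8, SLOT6 & SLOT8

Two intervals overlap when each starts before the other ends.
Sorted by start: SLOT1, SLOT3, SLOT4, SLOT7, SLOT5, SLOT6, SLOT8, SLOT2.
SLOT3 starts after SLOT1 ends; SLOT1 is clear from here.
SLOT4 starts after SLOT3 ends; SLOT3 is clear from here.
SLOT7 starts after SLOT4 ends; SLOT4 is clear from here.
SLOT5 starts before SLOT7 ends → SLOT7 and SLOT5 overlap.
SLOT6 starts exactly when SLOT7 ends (back-to-back, no overlap); SLOT7 is clear from here.
SLOT6 starts before SLOT5 ends → SLOT5 and SLOT6 overlap.
SLOT8 starts before SLOT5 ends → SLOT5 and SLOT8 overlap.
SLOT2 starts after SLOT5 ends.
SLOT8 starts before SLOT6 ends → SLOT6 and SLOT8 overlap.
SLOT2 starts after SLOT6 ends.
SLOT2 starts exactly when SLOT8 ends (back-to-back, no overlap).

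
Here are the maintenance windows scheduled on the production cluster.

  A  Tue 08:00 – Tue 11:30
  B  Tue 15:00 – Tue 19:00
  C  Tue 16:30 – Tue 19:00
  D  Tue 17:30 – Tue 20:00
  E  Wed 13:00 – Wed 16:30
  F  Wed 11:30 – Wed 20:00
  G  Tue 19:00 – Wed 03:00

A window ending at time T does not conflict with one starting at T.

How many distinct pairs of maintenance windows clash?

Sorted by start: A, B, C, D, G, F, E.
B starts after A ends; A is clear from here.
C starts before B ends → B and C overlap.
D starts before B ends → B and D overlap.
G starts exactly when B ends (back-to-back, no overlap); B is clear from here.
D starts before C ends → C and D overlap.
G starts exactly when C ends (back-to-back, no overlap); C is clear from here.
G starts before D ends → D and G overlap.
F starts after D ends; D is clear from here.
F starts after G ends; G is clear from here.
E starts before F ends → F and E overlap.
Overlapping pairs: B & C, B & D, C & D, D & G, E & F — 5 in total.

5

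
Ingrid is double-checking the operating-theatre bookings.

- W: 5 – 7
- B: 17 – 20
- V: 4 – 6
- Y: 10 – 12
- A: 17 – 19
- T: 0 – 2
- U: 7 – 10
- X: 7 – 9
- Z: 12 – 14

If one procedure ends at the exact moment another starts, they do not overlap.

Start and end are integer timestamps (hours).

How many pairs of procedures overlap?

Sorted by start: T, V, W, U, X, Y, Z, A, B.
V starts after T ends; T is clear from here.
W starts before V ends → V and W overlap.
U starts after V ends; V is clear from here.
U starts exactly when W ends (back-to-back, no overlap); W is clear from here.
X starts before U ends → U and X overlap.
Y starts exactly when U ends (back-to-back, no overlap); U is clear from here.
Y starts after X ends; X is clear from here.
Z starts exactly when Y ends (back-to-back, no overlap); Y is clear from here.
A starts after Z ends; Z is clear from here.
B starts before A ends → A and B overlap.
Overlapping pairs: A & B, U & X, V & W — 3 in total.

3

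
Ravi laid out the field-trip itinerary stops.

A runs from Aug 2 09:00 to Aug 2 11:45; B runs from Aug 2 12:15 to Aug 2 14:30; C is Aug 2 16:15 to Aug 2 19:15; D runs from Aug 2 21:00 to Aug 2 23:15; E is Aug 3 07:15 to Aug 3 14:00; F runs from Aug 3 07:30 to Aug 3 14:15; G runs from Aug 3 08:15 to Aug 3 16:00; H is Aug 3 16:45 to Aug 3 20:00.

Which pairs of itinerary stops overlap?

Sorted by start: A, B, C, D, E, F, G, H.
B starts after A ends, so nothing later overlaps A either.
C starts after B ends, so nothing later overlaps B either.
D starts after C ends, so nothing later overlaps C either.
E starts after D ends, so nothing later overlaps D either.
F starts before E ends → E and F overlap.
G starts before E ends → E and G overlap.
H starts after E ends.
G starts before F ends → F and G overlap.
H starts after F ends.
H starts after G ends.

E & F, E & G, F & G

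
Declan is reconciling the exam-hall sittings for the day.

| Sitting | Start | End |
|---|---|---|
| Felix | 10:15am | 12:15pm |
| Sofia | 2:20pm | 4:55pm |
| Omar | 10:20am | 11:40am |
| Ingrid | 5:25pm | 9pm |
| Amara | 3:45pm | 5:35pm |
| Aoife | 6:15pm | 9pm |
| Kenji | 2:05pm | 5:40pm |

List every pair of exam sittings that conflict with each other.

Sorted by start: Felix, Omar, Kenji, Sofia, Amara, Ingrid, Aoife.
Omar starts before Felix ends → Felix and Omar overlap.
Kenji starts after Felix ends — done with Felix.
Kenji starts after Omar ends — done with Omar.
Sofia starts before Kenji ends → Kenji and Sofia overlap.
Amara starts before Kenji ends → Kenji and Amara overlap.
Ingrid starts before Kenji ends → Kenji and Ingrid overlap.
Aoife starts after Kenji ends.
Amara starts before Sofia ends → Sofia and Amara overlap.
Ingrid starts after Sofia ends — done with Sofia.
Ingrid starts before Amara ends → Amara and Ingrid overlap.
Aoife starts after Amara ends.
Aoife starts before Ingrid ends → Ingrid and Aoife overlap.

Amara & Ingrid, Amara & Kenji, Amara & Sofia, Aoife & Ingrid, Felix & Omar, Ingrid & Kenji, Kenji & Sofia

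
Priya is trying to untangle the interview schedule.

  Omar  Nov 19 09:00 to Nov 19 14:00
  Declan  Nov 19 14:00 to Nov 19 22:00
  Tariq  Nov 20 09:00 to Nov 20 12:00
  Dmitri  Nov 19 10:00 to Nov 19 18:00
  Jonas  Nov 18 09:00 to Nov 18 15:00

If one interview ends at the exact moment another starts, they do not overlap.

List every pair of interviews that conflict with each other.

Declan & Dmitri, Dmitri & Omar

Check each pair: they overlap iff neither finishes before the other starts.
Sorted by start: Jonas, Omar, Dmitri, Declan, Tariq.
Omar starts after Jonas ends, so Jonas has no further overlaps.
Dmitri starts before Omar ends → Omar and Dmitri overlap.
Declan starts exactly when Omar ends (back-to-back, no overlap), so Omar has no further overlaps.
Declan starts before Dmitri ends → Dmitri and Declan overlap.
Tariq starts after Dmitri ends.
Tariq starts after Declan ends.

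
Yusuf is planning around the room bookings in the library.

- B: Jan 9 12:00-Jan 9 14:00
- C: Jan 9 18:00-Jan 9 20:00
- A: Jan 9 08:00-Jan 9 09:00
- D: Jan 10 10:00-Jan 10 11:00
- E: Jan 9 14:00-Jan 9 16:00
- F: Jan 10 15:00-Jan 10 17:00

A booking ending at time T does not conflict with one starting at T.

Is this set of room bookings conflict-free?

Yes

Sorted by start: A, B, E, C, D, F.
B starts after A ends; A is clear from here.
E starts exactly when B ends (back-to-back, no overlap); B is clear from here.
C starts after E ends; E is clear from here.
D starts after C ends; C is clear from here.
F starts after D ends.
Every pair is clear; the schedule has no overlaps.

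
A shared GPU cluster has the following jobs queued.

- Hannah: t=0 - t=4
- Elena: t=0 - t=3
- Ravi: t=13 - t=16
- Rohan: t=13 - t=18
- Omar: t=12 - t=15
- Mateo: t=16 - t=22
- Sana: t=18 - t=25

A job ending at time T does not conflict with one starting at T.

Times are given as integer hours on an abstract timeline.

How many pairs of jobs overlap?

Sorted by start: Hannah, Elena, Omar, Ravi, Rohan, Mateo, Sana.
Elena starts before Hannah ends → Hannah and Elena overlap.
Omar starts after Hannah ends — done with Hannah.
Omar starts after Elena ends — done with Elena.
Ravi starts before Omar ends → Omar and Ravi overlap.
Rohan starts before Omar ends → Omar and Rohan overlap.
Mateo starts after Omar ends — done with Omar.
Rohan starts before Ravi ends → Ravi and Rohan overlap.
Mateo starts exactly when Ravi ends (back-to-back, no overlap) — done with Ravi.
Mateo starts before Rohan ends → Rohan and Mateo overlap.
Sana starts exactly when Rohan ends (back-to-back, no overlap).
Sana starts before Mateo ends → Mateo and Sana overlap.
Overlapping pairs: Elena & Hannah, Mateo & Rohan, Mateo & Sana, Omar & Ravi, Omar & Rohan, Ravi & Rohan — 6 in total.

6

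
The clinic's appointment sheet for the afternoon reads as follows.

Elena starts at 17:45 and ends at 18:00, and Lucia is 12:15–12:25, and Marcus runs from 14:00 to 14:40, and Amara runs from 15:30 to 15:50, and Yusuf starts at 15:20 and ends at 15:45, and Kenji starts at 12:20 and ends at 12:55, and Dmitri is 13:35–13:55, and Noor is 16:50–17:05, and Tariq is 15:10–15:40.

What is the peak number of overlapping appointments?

Walk through starts and ends in time order (an end at T is processed before a start at T):
12:15 start Lucia → 1
12:20 start Kenji → 2
12:25 end Lucia → 1
12:55 end Kenji → 0
13:35 start Dmitri → 1
13:55 end Dmitri → 0
14:00 start Marcus → 1
14:40 end Marcus → 0
15:10 start Tariq → 1
15:20 start Yusuf → 2
15:30 start Amara → 3
15:40 end Tariq → 2
15:45 end Yusuf → 1
15:50 end Amara → 0
16:50 start Noor → 1
17:05 end Noor → 0
17:45 start Elena → 1
18:00 end Elena → 0
Peak is 3, at 15:30 (Amara, Tariq, Yusuf).

3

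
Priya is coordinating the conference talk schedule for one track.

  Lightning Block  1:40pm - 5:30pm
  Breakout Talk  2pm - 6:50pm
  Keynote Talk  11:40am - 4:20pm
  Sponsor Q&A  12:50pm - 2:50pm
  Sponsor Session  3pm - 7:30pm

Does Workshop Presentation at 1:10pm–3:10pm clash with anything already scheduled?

Keynote Talk: starts 11:40am before Workshop Presentation ends 3:10pm, and ends 4:20pm after Workshop Presentation starts 1:10pm → overlap.
Sponsor Q&A: starts 12:50pm before Workshop Presentation ends 3:10pm, and ends 2:50pm after Workshop Presentation starts 1:10pm → overlap.
Lightning Block: starts 1:40pm before Workshop Presentation ends 3:10pm, and ends 5:30pm after Workshop Presentation starts 1:10pm → overlap.
Breakout Talk: starts 2pm before Workshop Presentation ends 3:10pm, and ends 6:50pm after Workshop Presentation starts 1:10pm → overlap.
Sponsor Session: starts 3pm before Workshop Presentation ends 3:10pm, and ends 7:30pm after Workshop Presentation starts 1:10pm → overlap.
Workshop Presentation overlaps Keynote Talk, Breakout Talk, Sponsor Session, Lightning Block, Sponsor Q&A.

Yes — it overlaps Breakout Talk, Keynote Talk, Lightning Block, Sponsor Q&A, Sponsor Session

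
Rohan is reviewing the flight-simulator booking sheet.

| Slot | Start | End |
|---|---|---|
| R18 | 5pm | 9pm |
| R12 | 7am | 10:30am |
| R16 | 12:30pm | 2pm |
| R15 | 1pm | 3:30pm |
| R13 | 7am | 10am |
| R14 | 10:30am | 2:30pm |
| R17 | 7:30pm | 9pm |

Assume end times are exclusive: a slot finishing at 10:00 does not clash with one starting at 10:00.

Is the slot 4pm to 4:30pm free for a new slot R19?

R12: ends 10:30am at or before R19 starts 4pm → clear.
R13: ends 10am at or before R19 starts 4pm → clear.
R14: ends 2:30pm at or before R19 starts 4pm → clear.
R16: ends 2pm at or before R19 starts 4pm → clear.
R15: ends 3:30pm at or before R19 starts 4pm → clear.
R18: starts 5pm at or after R19 ends 4:30pm → clear.
R17: starts 7:30pm at or after R19 ends 4:30pm → clear.

Yes — the slot is free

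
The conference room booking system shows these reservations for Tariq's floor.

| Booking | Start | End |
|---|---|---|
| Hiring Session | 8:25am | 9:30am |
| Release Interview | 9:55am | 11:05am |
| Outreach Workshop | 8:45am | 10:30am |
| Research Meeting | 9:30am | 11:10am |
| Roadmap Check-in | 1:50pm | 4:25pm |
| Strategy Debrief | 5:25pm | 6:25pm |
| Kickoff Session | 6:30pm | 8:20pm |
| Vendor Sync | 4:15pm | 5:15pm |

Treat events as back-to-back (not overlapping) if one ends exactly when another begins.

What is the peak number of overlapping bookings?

Walk through starts and ends in time order (an end at T is processed before a start at T):
8:25am start Hiring Session → 1
8:45am start Outreach Workshop → 2
9:30am end Hiring Session → 1
9:30am start Research Meeting → 2
9:55am start Release Interview → 3
10:30am end Outreach Workshop → 2
11:05am end Release Interview → 1
11:10am end Research Meeting → 0
1:50pm start Roadmap Check-in → 1
4:15pm start Vendor Sync → 2
4:25pm end Roadmap Check-in → 1
5:15pm end Vendor Sync → 0
5:25pm start Strategy Debrief → 1
6:25pm end Strategy Debrief → 0
6:30pm start Kickoff Session → 1
8:20pm end Kickoff Session → 0
Peak is 3, at 9:55am (Outreach Workshop, Release Interview, Research Meeting).

3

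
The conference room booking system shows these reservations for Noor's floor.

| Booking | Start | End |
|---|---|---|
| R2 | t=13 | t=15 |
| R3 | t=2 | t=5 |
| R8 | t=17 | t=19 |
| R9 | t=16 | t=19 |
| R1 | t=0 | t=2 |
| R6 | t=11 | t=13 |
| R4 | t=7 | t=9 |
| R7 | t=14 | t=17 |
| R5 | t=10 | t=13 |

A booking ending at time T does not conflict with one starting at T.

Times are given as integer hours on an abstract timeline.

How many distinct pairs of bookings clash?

4

Check each pair: they overlap iff neither finishes before the other starts.
Sorted by start: R1, R3, R4, R5, R6, R2, R7, R9, R8.
R3 starts exactly when R1 ends (back-to-back, no overlap) — done with R1.
R4 starts after R3 ends — done with R3.
R5 starts after R4 ends — done with R4.
R6 starts before R5 ends → R5 and R6 overlap.
R2 starts exactly when R5 ends (back-to-back, no overlap) — done with R5.
R2 starts exactly when R6 ends (back-to-back, no overlap) — done with R6.
R7 starts before R2 ends → R2 and R7 overlap.
R9 starts after R2 ends — done with R2.
R9 starts before R7 ends → R7 and R9 overlap.
R8 starts exactly when R7 ends (back-to-back, no overlap).
R8 starts before R9 ends → R9 and R8 overlap.
Overlapping pairs: R2 & R7, R5 & R6, R7 & R9, R8 & R9 — 4 in total.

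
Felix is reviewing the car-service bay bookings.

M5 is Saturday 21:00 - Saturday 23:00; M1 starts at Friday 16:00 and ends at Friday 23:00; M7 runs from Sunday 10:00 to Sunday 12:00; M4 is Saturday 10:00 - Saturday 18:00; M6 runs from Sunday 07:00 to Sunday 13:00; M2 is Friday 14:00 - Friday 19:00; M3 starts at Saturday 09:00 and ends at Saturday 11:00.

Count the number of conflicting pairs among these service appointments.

3

Sorted by start: M2, M1, M3, M4, M5, M6, M7.
M1 starts before M2 ends → M2 and M1 overlap.
M3 starts after M2 ends — done with M2.
M3 starts after M1 ends — done with M1.
M4 starts before M3 ends → M3 and M4 overlap.
M5 starts after M3 ends — done with M3.
M5 starts after M4 ends — done with M4.
M6 starts after M5 ends — done with M5.
M7 starts before M6 ends → M6 and M7 overlap.
Overlapping pairs: M1 & M2, M3 & M4, M6 & M7 — 3 in total.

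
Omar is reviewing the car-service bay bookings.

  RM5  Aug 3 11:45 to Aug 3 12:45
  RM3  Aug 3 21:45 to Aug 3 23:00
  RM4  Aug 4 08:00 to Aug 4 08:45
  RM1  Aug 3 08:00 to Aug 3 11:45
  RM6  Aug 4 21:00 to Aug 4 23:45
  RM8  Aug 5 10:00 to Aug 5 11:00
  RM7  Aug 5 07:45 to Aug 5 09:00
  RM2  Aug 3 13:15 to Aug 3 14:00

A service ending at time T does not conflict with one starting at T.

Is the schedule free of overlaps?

Yes

Two intervals overlap when each starts before the other ends.
Sorted by start: RM1, RM5, RM2, RM3, RM4, RM6, RM7, RM8.
RM5 starts exactly when RM1 ends (back-to-back, no overlap); RM1 is clear from here.
RM2 starts after RM5 ends; RM5 is clear from here.
RM3 starts after RM2 ends; RM2 is clear from here.
RM4 starts after RM3 ends; RM3 is clear from here.
RM6 starts after RM4 ends; RM4 is clear from here.
RM7 starts after RM6 ends; RM6 is clear from here.
RM8 starts after RM7 ends.
Every pair is clear; the schedule has no overlaps.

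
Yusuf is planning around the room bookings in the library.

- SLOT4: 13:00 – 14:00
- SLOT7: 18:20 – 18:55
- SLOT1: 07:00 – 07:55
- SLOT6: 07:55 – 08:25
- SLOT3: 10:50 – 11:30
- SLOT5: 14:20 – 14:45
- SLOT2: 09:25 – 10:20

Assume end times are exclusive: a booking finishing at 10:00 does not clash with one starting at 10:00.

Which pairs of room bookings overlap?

Sorted by start: SLOT1, SLOT6, SLOT2, SLOT3, SLOT4, SLOT5, SLOT7.
SLOT6 starts exactly when SLOT1 ends (back-to-back, no overlap); SLOT1 is clear from here.
SLOT2 starts after SLOT6 ends; SLOT6 is clear from here.
SLOT3 starts after SLOT2 ends; SLOT2 is clear from here.
SLOT4 starts after SLOT3 ends; SLOT3 is clear from here.
SLOT5 starts after SLOT4 ends; SLOT4 is clear from here.
SLOT7 starts after SLOT5 ends.

none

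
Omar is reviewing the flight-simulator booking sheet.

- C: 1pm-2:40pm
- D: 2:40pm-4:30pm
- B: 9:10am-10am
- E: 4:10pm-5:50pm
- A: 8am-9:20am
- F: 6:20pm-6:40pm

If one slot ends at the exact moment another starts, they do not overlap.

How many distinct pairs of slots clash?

Sorted by start: A, B, C, D, E, F.
B starts before A ends → A and B overlap.
C starts after A ends — done with A.
C starts after B ends — done with B.
D starts exactly when C ends (back-to-back, no overlap) — done with C.
E starts before D ends → D and E overlap.
F starts after D ends.
F starts after E ends.
Overlapping pairs: A & B, D & E — 2 in total.

2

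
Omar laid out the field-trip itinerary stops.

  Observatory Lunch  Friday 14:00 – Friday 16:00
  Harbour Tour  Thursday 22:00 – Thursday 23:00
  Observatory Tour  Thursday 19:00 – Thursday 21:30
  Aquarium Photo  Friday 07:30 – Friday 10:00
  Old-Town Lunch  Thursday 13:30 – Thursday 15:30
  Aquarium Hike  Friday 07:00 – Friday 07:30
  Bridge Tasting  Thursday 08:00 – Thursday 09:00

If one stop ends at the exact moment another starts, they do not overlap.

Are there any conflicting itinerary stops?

Sorted by start: Bridge Tasting, Old-Town Lunch, Observatory Tour, Harbour Tour, Aquarium Hike, Aquarium Photo, Observatory Lunch.
Old-Town Lunch starts after Bridge Tasting ends, so Bridge Tasting has no further overlaps.
Observatory Tour starts after Old-Town Lunch ends, so Old-Town Lunch has no further overlaps.
Harbour Tour starts after Observatory Tour ends, so Observatory Tour has no further overlaps.
Aquarium Hike starts after Harbour Tour ends, so Harbour Tour has no further overlaps.
Aquarium Photo starts exactly when Aquarium Hike ends (back-to-back, no overlap), so Aquarium Hike has no further overlaps.
Observatory Lunch starts after Aquarium Photo ends.
Every pair is clear; the schedule has no overlaps.

No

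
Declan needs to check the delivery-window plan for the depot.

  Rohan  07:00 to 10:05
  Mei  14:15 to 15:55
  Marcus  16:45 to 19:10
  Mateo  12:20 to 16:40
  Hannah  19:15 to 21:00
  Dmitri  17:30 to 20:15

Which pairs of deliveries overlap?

Dmitri & Hannah, Dmitri & Marcus, Mateo & Mei

Sorted by start: Rohan, Mateo, Mei, Marcus, Dmitri, Hannah.
Mateo starts after Rohan ends — done with Rohan.
Mei starts before Mateo ends → Mateo and Mei overlap.
Marcus starts after Mateo ends — done with Mateo.
Marcus starts after Mei ends — done with Mei.
Dmitri starts before Marcus ends → Marcus and Dmitri overlap.
Hannah starts after Marcus ends.
Hannah starts before Dmitri ends → Dmitri and Hannah overlap.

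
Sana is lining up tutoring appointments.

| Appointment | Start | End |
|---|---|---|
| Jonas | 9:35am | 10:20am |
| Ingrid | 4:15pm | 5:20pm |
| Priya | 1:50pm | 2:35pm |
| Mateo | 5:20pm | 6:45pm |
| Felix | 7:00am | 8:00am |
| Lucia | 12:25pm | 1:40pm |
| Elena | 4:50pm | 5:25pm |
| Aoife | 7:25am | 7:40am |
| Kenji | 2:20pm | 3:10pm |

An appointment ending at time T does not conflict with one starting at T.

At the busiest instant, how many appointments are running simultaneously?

2

Sweep the timeline, counting +1 at each start and −1 at each end (ends before starts at a tie):
7:00am start Felix → 1
7:25am start Aoife → 2
7:40am end Aoife → 1
8:00am end Felix → 0
9:35am start Jonas → 1
10:20am end Jonas → 0
12:25pm start Lucia → 1
1:40pm end Lucia → 0
1:50pm start Priya → 1
2:20pm start Kenji → 2
2:35pm end Priya → 1
3:10pm end Kenji → 0
4:15pm start Ingrid → 1
4:50pm start Elena → 2
5:20pm end Ingrid → 1
5:20pm start Mateo → 2
5:25pm end Elena → 1
6:45pm end Mateo → 0
Peak is 2, at 7:25am (Aoife, Felix).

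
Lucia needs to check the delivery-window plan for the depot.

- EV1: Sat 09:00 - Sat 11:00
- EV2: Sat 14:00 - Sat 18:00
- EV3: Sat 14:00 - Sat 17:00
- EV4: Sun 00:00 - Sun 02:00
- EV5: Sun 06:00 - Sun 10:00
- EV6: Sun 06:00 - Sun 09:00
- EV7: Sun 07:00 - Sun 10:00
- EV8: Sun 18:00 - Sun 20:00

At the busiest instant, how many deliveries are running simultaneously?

3

Sweep the timeline, counting +1 at each start and −1 at each end (ends before starts at a tie):
Sat 09:00 start EV1 → 1
Sat 11:00 end EV1 → 0
Sat 14:00 start EV2 → 1
Sat 14:00 start EV3 → 2
Sat 17:00 end EV3 → 1
Sat 18:00 end EV2 → 0
Sun 00:00 start EV4 → 1
Sun 02:00 end EV4 → 0
Sun 06:00 start EV5 → 1
Sun 06:00 start EV6 → 2
Sun 07:00 start EV7 → 3
Sun 09:00 end EV6 → 2
Sun 10:00 end EV5 → 1
Sun 10:00 end EV7 → 0
Sun 18:00 start EV8 → 1
Sun 20:00 end EV8 → 0
Peak is 3, at Sun 07:00 (EV5, EV6, EV7).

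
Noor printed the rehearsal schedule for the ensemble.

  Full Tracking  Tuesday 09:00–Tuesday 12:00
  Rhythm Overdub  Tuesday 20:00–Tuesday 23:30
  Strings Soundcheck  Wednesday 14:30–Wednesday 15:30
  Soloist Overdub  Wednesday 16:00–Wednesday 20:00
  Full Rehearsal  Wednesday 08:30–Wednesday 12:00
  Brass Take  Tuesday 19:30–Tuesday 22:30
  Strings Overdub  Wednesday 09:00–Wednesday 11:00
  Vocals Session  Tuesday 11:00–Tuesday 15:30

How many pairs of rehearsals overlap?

Sorted by start: Full Tracking, Vocals Session, Brass Take, Rhythm Overdub, Full Rehearsal, Strings Overdub, Strings Soundcheck, Soloist Overdub.
Vocals Session starts before Full Tracking ends → Full Tracking and Vocals Session overlap.
Brass Take starts after Full Tracking ends, so nothing later overlaps Full Tracking either.
Brass Take starts after Vocals Session ends, so nothing later overlaps Vocals Session either.
Rhythm Overdub starts before Brass Take ends → Brass Take and Rhythm Overdub overlap.
Full Rehearsal starts after Brass Take ends, so nothing later overlaps Brass Take either.
Full Rehearsal starts after Rhythm Overdub ends, so nothing later overlaps Rhythm Overdub either.
Strings Overdub starts before Full Rehearsal ends → Full Rehearsal and Strings Overdub overlap.
Strings Soundcheck starts after Full Rehearsal ends, so nothing later overlaps Full Rehearsal either.
Strings Soundcheck starts after Strings Overdub ends, so nothing later overlaps Strings Overdub either.
Soloist Overdub starts after Strings Soundcheck ends.
Overlapping pairs: Brass Take & Rhythm Overdub, Full Rehearsal & Strings Overdub, Full Tracking & Vocals Session — 3 in total.

3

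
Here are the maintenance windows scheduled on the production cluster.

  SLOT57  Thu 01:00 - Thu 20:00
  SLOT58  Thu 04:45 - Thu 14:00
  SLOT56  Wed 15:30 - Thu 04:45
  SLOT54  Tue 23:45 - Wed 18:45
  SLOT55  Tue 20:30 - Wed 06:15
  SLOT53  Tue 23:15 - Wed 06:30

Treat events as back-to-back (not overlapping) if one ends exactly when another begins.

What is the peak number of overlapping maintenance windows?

Sort all start/end points and keep a running count:
Tue 20:30 start SLOT55 → 1
Tue 23:15 start SLOT53 → 2
Tue 23:45 start SLOT54 → 3
Wed 06:15 end SLOT55 → 2
Wed 06:30 end SLOT53 → 1
Wed 15:30 start SLOT56 → 2
Wed 18:45 end SLOT54 → 1
Thu 01:00 start SLOT57 → 2
Thu 04:45 end SLOT56 → 1
Thu 04:45 start SLOT58 → 2
Thu 14:00 end SLOT58 → 1
Thu 20:00 end SLOT57 → 0
Peak is 3, at Tue 23:45 (SLOT53, SLOT54, SLOT55).

3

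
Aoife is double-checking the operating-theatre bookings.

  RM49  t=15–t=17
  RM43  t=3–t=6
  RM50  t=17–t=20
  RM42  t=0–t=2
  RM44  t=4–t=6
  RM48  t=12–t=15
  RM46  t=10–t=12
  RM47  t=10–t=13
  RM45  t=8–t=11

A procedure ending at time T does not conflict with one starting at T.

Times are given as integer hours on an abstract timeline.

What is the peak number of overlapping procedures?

3

Sweep the timeline, counting +1 at each start and −1 at each end (ends before starts at a tie):
t=0 start RM42 → 1
t=2 end RM42 → 0
t=3 start RM43 → 1
t=4 start RM44 → 2
t=6 end RM43 → 1
t=6 end RM44 → 0
t=8 start RM45 → 1
t=10 start RM46 → 2
t=10 start RM47 → 3
t=11 end RM45 → 2
t=12 end RM46 → 1
t=12 start RM48 → 2
t=13 end RM47 → 1
t=15 end RM48 → 0
t=15 start RM49 → 1
t=17 end RM49 → 0
t=17 start RM50 → 1
t=20 end RM50 → 0
Peak is 3, at t=10 (RM45, RM46, RM47).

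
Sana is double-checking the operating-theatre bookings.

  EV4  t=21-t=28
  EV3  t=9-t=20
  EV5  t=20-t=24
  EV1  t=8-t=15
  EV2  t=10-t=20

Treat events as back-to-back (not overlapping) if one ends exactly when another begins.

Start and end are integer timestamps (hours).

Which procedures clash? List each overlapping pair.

EV1 & EV2, EV1 & EV3, EV2 & EV3, EV4 & EV5

Check each pair: they overlap iff neither finishes before the other starts.
Sorted by start: EV1, EV3, EV2, EV5, EV4.
EV3 starts before EV1 ends → EV1 and EV3 overlap.
EV2 starts before EV1 ends → EV1 and EV2 overlap.
EV5 starts after EV1 ends; EV1 is clear from here.
EV2 starts before EV3 ends → EV3 and EV2 overlap.
EV5 starts exactly when EV3 ends (back-to-back, no overlap); EV3 is clear from here.
EV5 starts exactly when EV2 ends (back-to-back, no overlap); EV2 is clear from here.
EV4 starts before EV5 ends → EV5 and EV4 overlap.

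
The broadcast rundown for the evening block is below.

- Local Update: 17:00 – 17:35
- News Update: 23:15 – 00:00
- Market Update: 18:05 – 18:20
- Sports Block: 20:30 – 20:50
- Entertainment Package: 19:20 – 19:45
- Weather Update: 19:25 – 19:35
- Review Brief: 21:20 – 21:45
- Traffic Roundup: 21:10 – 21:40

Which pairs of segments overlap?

Entertainment Package & Weather Update, Review Brief & Traffic Roundup

Sorted by start: Local Update, Market Update, Entertainment Package, Weather Update, Sports Block, Traffic Roundup, Review Brief, News Update.
Market Update starts after Local Update ends; Local Update is clear from here.
Entertainment Package starts after Market Update ends; Market Update is clear from here.
Weather Update starts before Entertainment Package ends → Entertainment Package and Weather Update overlap.
Sports Block starts after Entertainment Package ends; Entertainment Package is clear from here.
Sports Block starts after Weather Update ends; Weather Update is clear from here.
Traffic Roundup starts after Sports Block ends; Sports Block is clear from here.
Review Brief starts before Traffic Roundup ends → Traffic Roundup and Review Brief overlap.
News Update starts after Traffic Roundup ends.
News Update starts after Review Brief ends.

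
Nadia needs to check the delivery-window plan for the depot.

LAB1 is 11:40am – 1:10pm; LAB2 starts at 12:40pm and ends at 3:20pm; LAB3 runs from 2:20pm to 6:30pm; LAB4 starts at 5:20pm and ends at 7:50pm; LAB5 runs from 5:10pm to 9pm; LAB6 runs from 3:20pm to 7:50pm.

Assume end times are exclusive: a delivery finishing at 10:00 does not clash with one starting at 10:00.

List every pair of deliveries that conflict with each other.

Sorted by start: LAB1, LAB2, LAB3, LAB6, LAB5, LAB4.
LAB2 starts before LAB1 ends → LAB1 and LAB2 overlap.
LAB3 starts after LAB1 ends, so nothing later overlaps LAB1 either.
LAB3 starts before LAB2 ends → LAB2 and LAB3 overlap.
LAB6 starts exactly when LAB2 ends (back-to-back, no overlap), so nothing later overlaps LAB2 either.
LAB6 starts before LAB3 ends → LAB3 and LAB6 overlap.
LAB5 starts before LAB3 ends → LAB3 and LAB5 overlap.
LAB4 starts before LAB3 ends → LAB3 and LAB4 overlap.
LAB5 starts before LAB6 ends → LAB6 and LAB5 overlap.
LAB4 starts before LAB6 ends → LAB6 and LAB4 overlap.
LAB4 starts before LAB5 ends → LAB5 and LAB4 overlap.

LAB1 & LAB2, LAB2 & LAB3, LAB3 & LAB4, LAB3 & LAB5, LAB3 & LAB6, LAB4 & LAB5, LAB4 & LAB6, LAB5 & LAB6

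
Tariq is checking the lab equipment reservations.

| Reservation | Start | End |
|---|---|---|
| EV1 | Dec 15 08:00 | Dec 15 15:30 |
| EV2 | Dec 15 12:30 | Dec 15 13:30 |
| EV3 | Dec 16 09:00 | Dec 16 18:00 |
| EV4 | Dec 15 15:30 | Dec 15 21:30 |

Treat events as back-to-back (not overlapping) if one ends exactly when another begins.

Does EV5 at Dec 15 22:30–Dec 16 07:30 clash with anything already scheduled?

No — it doesn't clash with anything

EV1: ends Dec 15 15:30 at or before EV5 starts Dec 15 22:30 → clear.
EV2: ends Dec 15 13:30 at or before EV5 starts Dec 15 22:30 → clear.
EV4: ends Dec 15 21:30 at or before EV5 starts Dec 15 22:30 → clear.
EV3: starts Dec 16 09:00 at or after EV5 ends Dec 16 07:30 → clear.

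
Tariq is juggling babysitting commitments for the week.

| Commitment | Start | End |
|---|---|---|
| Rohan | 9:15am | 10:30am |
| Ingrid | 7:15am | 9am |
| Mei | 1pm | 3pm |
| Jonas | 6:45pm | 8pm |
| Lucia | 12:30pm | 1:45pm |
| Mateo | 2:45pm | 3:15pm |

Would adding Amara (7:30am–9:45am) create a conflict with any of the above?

Ingrid: starts 7:15am before Amara ends 9:45am, and ends 9am after Amara starts 7:30am → overlap.
Rohan: starts 9:15am before Amara ends 9:45am, and ends 10:30am after Amara starts 7:30am → overlap.
Lucia: starts 12:30pm at or after Amara ends 9:45am → clear.
Mei: starts 1pm at or after Amara ends 9:45am → clear.
Mateo: starts 2:45pm at or after Amara ends 9:45am → clear.
Jonas: starts 6:45pm at or after Amara ends 9:45am → clear.
Amara overlaps Ingrid, Rohan.

Yes — it overlaps Ingrid, Rohan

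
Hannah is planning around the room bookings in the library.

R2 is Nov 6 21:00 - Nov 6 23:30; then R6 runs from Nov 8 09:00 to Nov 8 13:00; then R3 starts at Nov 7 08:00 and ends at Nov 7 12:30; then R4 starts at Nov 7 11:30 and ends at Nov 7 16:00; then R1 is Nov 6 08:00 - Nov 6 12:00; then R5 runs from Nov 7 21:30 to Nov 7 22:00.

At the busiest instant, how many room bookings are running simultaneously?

Sort all start/end points and keep a running count:
Nov 6 08:00 start R1 → 1
Nov 6 12:00 end R1 → 0
Nov 6 21:00 start R2 → 1
Nov 6 23:30 end R2 → 0
Nov 7 08:00 start R3 → 1
Nov 7 11:30 start R4 → 2
Nov 7 12:30 end R3 → 1
Nov 7 16:00 end R4 → 0
Nov 7 21:30 start R5 → 1
Nov 7 22:00 end R5 → 0
Nov 8 09:00 start R6 → 1
Nov 8 13:00 end R6 → 0
Peak is 2, at Nov 7 11:30 (R3, R4).

2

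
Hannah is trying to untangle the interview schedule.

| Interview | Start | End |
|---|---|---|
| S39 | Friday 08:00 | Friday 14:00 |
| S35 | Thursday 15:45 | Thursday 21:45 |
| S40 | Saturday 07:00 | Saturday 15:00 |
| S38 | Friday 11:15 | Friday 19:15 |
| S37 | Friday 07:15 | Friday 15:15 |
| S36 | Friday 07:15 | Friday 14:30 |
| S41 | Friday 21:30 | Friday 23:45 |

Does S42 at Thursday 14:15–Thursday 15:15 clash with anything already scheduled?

S35: starts Thursday 15:45 at or after S42 ends Thursday 15:15 → clear.
S36: starts Friday 07:15 at or after S42 ends Thursday 15:15 → clear.
S37: starts Friday 07:15 at or after S42 ends Thursday 15:15 → clear.
S39: starts Friday 08:00 at or after S42 ends Thursday 15:15 → clear.
S38: starts Friday 11:15 at or after S42 ends Thursday 15:15 → clear.
S41: starts Friday 21:30 at or after S42 ends Thursday 15:15 → clear.
S40: starts Saturday 07:00 at or after S42 ends Thursday 15:15 → clear.

No — it doesn't clash with anything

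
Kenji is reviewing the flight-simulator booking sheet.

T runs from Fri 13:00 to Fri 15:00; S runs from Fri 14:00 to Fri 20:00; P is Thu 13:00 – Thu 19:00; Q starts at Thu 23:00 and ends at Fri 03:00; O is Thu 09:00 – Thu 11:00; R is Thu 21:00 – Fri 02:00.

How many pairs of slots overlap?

2

Sorted by start: O, P, R, Q, T, S.
P starts after O ends, so O has no further overlaps.
R starts after P ends, so P has no further overlaps.
Q starts before R ends → R and Q overlap.
T starts after R ends, so R has no further overlaps.
T starts after Q ends, so Q has no further overlaps.
S starts before T ends → T and S overlap.
Overlapping pairs: Q & R, S & T — 2 in total.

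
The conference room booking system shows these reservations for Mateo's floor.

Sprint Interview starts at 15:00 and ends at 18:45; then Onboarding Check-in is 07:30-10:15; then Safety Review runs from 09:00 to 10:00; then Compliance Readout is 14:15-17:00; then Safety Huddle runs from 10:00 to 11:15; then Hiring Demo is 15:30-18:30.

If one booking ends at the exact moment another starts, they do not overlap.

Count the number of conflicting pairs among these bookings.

Two intervals overlap when each starts before the other ends.
Sorted by start: Onboarding Check-in, Safety Review, Safety Huddle, Compliance Readout, Sprint Interview, Hiring Demo.
Safety Review starts before Onboarding Check-in ends → Onboarding Check-in and Safety Review overlap.
Safety Huddle starts before Onboarding Check-in ends → Onboarding Check-in and Safety Huddle overlap.
Compliance Readout starts after Onboarding Check-in ends, so Onboarding Check-in has no further overlaps.
Safety Huddle starts exactly when Safety Review ends (back-to-back, no overlap), so Safety Review has no further overlaps.
Compliance Readout starts after Safety Huddle ends, so Safety Huddle has no further overlaps.
Sprint Interview starts before Compliance Readout ends → Compliance Readout and Sprint Interview overlap.
Hiring Demo starts before Compliance Readout ends → Compliance Readout and Hiring Demo overlap.
Hiring Demo starts before Sprint Interview ends → Sprint Interview and Hiring Demo overlap.
Overlapping pairs: Compliance Readout & Hiring Demo, Compliance Readout & Sprint Interview, Hiring Demo & Sprint Interview, Onboarding Check-in & Safety Huddle, Onboarding Check-in & Safety Review — 5 in total.

5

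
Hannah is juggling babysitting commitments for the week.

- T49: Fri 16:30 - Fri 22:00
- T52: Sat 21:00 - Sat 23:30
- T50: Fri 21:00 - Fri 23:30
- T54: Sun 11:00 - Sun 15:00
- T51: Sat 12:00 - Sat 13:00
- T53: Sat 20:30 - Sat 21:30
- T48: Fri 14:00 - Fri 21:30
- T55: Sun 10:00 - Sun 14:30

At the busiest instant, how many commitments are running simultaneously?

3

Walk through starts and ends in time order (an end at T is processed before a start at T):
Fri 14:00 start T48 → 1
Fri 16:30 start T49 → 2
Fri 21:00 start T50 → 3
Fri 21:30 end T48 → 2
Fri 22:00 end T49 → 1
Fri 23:30 end T50 → 0
Sat 12:00 start T51 → 1
Sat 13:00 end T51 → 0
Sat 20:30 start T53 → 1
Sat 21:00 start T52 → 2
Sat 21:30 end T53 → 1
Sat 23:30 end T52 → 0
Sun 10:00 start T55 → 1
Sun 11:00 start T54 → 2
Sun 14:30 end T55 → 1
Sun 15:00 end T54 → 0
Peak is 3, at Fri 21:00 (T48, T49, T50).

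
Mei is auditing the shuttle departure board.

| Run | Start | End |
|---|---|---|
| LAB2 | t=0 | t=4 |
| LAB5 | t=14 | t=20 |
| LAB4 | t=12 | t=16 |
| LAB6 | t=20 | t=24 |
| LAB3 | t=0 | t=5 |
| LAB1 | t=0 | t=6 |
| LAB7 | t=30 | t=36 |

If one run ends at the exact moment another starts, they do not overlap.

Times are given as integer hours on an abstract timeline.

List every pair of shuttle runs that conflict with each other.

Two intervals overlap when each starts before the other ends.
Sorted by start: LAB1, LAB2, LAB3, LAB4, LAB5, LAB6, LAB7.
LAB2 starts before LAB1 ends → LAB1 and LAB2 overlap.
LAB3 starts before LAB1 ends → LAB1 and LAB3 overlap.
LAB4 starts after LAB1 ends, so LAB1 has no further overlaps.
LAB3 starts before LAB2 ends → LAB2 and LAB3 overlap.
LAB4 starts after LAB2 ends, so LAB2 has no further overlaps.
LAB4 starts after LAB3 ends, so LAB3 has no further overlaps.
LAB5 starts before LAB4 ends → LAB4 and LAB5 overlap.
LAB6 starts after LAB4 ends, so LAB4 has no further overlaps.
LAB6 starts exactly when LAB5 ends (back-to-back, no overlap), so LAB5 has no further overlaps.
LAB7 starts after LAB6 ends.

LAB1 & LAB2, LAB1 & LAB3, LAB2 & LAB3, LAB4 & LAB5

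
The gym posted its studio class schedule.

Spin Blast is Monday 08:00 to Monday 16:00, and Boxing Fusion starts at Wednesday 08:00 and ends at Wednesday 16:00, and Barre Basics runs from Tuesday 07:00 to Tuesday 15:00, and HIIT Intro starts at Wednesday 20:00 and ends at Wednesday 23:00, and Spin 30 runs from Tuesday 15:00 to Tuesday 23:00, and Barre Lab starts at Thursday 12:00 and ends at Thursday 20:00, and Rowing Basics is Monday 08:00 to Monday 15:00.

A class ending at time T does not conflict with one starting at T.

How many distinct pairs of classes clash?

1

Sorted by start: Spin Blast, Rowing Basics, Barre Basics, Spin 30, Boxing Fusion, HIIT Intro, Barre Lab.
Rowing Basics starts before Spin Blast ends → Spin Blast and Rowing Basics overlap.
Barre Basics starts after Spin Blast ends; Spin Blast is clear from here.
Barre Basics starts after Rowing Basics ends; Rowing Basics is clear from here.
Spin 30 starts exactly when Barre Basics ends (back-to-back, no overlap); Barre Basics is clear from here.
Boxing Fusion starts after Spin 30 ends; Spin 30 is clear from here.
HIIT Intro starts after Boxing Fusion ends; Boxing Fusion is clear from here.
Barre Lab starts after HIIT Intro ends.
Overlapping pairs: Rowing Basics & Spin Blast — 1 in total.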